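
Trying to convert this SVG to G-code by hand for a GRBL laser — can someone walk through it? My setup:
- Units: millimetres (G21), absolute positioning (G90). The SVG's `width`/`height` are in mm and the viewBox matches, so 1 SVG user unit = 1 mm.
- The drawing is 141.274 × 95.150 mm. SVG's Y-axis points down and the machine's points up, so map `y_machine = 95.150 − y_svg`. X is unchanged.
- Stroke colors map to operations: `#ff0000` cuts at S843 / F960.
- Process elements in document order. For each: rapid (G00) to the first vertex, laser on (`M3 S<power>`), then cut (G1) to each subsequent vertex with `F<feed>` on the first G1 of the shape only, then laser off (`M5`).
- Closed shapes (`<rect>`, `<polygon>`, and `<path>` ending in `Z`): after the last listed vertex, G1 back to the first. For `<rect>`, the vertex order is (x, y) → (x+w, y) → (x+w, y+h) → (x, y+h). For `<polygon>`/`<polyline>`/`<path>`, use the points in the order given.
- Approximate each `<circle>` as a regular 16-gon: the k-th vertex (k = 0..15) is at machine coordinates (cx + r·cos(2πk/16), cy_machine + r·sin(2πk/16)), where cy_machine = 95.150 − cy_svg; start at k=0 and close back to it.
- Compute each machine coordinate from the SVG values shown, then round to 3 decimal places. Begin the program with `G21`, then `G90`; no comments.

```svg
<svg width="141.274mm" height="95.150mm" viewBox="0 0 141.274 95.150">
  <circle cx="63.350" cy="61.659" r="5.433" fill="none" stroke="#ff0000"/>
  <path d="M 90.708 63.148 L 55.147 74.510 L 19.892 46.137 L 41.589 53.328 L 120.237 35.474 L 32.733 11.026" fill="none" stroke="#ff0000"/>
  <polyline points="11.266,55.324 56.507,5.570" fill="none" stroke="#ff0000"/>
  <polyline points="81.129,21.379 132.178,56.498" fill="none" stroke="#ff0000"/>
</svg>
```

G21
G90
G00 X68.783 Y33.491
M3 S843
G1 X68.369 Y35.570 F960
G1 X67.192 Y37.333
G1 X65.429 Y38.510
G1 X63.350 Y38.924
G1 X61.271 Y38.510
G1 X59.508 Y37.333
G1 X58.331 Y35.570
G1 X57.917 Y33.491
G1 X58.331 Y31.412
G1 X59.508 Y29.649
G1 X61.271 Y28.472
G1 X63.350 Y28.058
G1 X65.429 Y28.472
G1 X67.192 Y29.649
G1 X68.369 Y31.412
G1 X68.783 Y33.491
M5
G00 X90.708 Y32.002
M3 S843
G1 X55.147 Y20.640 F960
G1 X19.892 Y49.013
G1 X41.589 Y41.822
G1 X120.237 Y59.676
G1 X32.733 Y84.124
M5
G00 X11.266 Y39.826
M3 S843
G1 X56.507 Y89.580 F960
M5
G00 X81.129 Y73.771
M3 S843
G1 X132.178 Y38.652 F960
M5

Since the viewBox matches the mm dimensions, user units are millimetres directly. The only transform is the Y-flip y_m = 95.150 − y_svg.

Shape 1 is a circle drawn with `<circle>`. Its stroke #ff0000 means cut at S843, F960. After flipping Y the toolpath is (68.783,33.491) → (68.369,35.570) → (67.192,37.333) → (65.429,38.510) → (63.350,38.924) → (61.271,38.510) → (59.508,37.333) → (58.331,35.570) → (57.917,33.491) → (58.331,31.412) → (59.508,29.649) → (61.271,28.472) → (63.350,28.058) → (65.429,28.472) → (67.192,29.649) → (68.369,31.412) → (68.783,33.491), returning to the start.

Shape 2 is a open polyline drawn with `<path>`. Its stroke #ff0000 means cut at S843, F960. After flipping Y the toolpath is (90.708,32.002) → (55.147,20.640) → (19.892,49.013) → (41.589,41.822) → (120.237,59.676) → (32.733,84.124).

Shape 3 is a line segment drawn with `<polyline>`. Its stroke #ff0000 means cut at S843, F960. After flipping Y the toolpath is (11.266,39.826) → (56.507,89.580).

Shape 4 is a line segment drawn with `<polyline>`. Its stroke #ff0000 means cut at S843, F960. After flipping Y the toolpath is (81.129,73.771) → (132.178,38.652).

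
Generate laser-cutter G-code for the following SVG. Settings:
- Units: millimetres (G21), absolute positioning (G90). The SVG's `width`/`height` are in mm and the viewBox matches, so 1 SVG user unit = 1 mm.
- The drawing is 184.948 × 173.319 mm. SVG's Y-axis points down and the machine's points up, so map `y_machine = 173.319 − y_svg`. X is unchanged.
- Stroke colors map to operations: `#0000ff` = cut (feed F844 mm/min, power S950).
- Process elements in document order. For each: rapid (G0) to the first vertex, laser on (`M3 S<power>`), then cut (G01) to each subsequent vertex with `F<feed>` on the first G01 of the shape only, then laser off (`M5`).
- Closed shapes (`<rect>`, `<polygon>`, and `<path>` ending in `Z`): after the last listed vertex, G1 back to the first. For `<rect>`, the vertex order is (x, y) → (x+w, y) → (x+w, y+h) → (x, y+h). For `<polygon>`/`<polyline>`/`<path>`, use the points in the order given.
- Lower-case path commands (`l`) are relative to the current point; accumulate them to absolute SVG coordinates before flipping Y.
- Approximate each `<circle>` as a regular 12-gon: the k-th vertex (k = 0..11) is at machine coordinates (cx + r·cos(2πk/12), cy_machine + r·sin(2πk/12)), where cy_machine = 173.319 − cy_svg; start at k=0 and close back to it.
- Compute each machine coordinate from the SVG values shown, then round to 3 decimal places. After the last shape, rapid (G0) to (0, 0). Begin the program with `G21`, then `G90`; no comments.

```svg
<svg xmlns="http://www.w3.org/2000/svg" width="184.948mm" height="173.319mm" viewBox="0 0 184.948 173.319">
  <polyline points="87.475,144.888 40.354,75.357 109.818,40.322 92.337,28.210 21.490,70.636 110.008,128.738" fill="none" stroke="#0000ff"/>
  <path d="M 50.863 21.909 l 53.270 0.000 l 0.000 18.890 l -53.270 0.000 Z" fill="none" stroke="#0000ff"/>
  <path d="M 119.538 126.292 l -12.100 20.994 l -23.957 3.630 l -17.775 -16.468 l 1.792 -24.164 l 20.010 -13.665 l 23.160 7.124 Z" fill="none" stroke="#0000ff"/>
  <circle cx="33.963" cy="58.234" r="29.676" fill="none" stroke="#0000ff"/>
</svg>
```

G21
G90
G0 X87.475 Y28.431
M3 S950
G01 X40.354 Y97.962 F844
G01 X109.818 Y132.997
G01 X92.337 Y145.109
G01 X21.490 Y102.683
G01 X110.008 Y44.581
M5
G0 X50.863 Y151.410
M3 S950
G01 X104.133 Y151.410 F844
G01 X104.133 Y132.520
G01 X50.863 Y132.520
G01 X50.863 Y151.410
M5
G0 X119.538 Y47.027
M3 S950
G01 X107.438 Y26.033 F844
G01 X83.481 Y22.403
G01 X65.706 Y38.871
G01 X67.498 Y63.035
G01 X87.508 Y76.700
G01 X110.668 Y69.576
G01 X119.538 Y47.027
M5
G0 X63.639 Y115.085
M3 S950
G01 X59.663 Y129.923 F844
G01 X48.801 Y140.785
G01 X33.963 Y144.761
G01 X19.125 Y140.785
G01 X8.263 Y129.923
G01 X4.287 Y115.085
G01 X8.263 Y100.247
G01 X19.125 Y89.385
G01 X33.963 Y85.409
G01 X48.801 Y89.385
G01 X59.663 Y100.247
G01 X63.639 Y115.085
M5
G0 X0.000 Y0.000

1 u = 1 mm; y_m = 173.319 − y.

[1] `<polyline>` open polyline, #0000ff→cut S950 F844: (87.475,28.431) → (40.354,97.962) → (109.818,132.997) → (92.337,145.109) → (21.490,102.683) → (110.008,44.581)

[2] `<path>` rectangle, #0000ff→cut S950 F844: (50.863,151.410) → (104.133,151.410) → (104.133,132.520) → (50.863,132.520) → (50.863,151.410) (closed)

[3] `<path>` regular polygon, #0000ff→cut S950 F844: (119.538,47.027) → (107.438,26.033) → (83.481,22.403) → (65.706,38.871) → (67.498,63.035) → (87.508,76.700) → (110.668,69.576) → (119.538,47.027) (closed)

[4] `<circle>` circle, #0000ff→cut S950 F844: (63.639,115.085) → (59.663,129.923) → (48.801,140.785) → (33.963,144.761) → (19.125,140.785) → (8.263,129.923) → (4.287,115.085) → (8.263,100.247) → (19.125,89.385) → (33.963,85.409) → (48.801,89.385) → (59.663,100.247) → (63.639,115.085) (closed)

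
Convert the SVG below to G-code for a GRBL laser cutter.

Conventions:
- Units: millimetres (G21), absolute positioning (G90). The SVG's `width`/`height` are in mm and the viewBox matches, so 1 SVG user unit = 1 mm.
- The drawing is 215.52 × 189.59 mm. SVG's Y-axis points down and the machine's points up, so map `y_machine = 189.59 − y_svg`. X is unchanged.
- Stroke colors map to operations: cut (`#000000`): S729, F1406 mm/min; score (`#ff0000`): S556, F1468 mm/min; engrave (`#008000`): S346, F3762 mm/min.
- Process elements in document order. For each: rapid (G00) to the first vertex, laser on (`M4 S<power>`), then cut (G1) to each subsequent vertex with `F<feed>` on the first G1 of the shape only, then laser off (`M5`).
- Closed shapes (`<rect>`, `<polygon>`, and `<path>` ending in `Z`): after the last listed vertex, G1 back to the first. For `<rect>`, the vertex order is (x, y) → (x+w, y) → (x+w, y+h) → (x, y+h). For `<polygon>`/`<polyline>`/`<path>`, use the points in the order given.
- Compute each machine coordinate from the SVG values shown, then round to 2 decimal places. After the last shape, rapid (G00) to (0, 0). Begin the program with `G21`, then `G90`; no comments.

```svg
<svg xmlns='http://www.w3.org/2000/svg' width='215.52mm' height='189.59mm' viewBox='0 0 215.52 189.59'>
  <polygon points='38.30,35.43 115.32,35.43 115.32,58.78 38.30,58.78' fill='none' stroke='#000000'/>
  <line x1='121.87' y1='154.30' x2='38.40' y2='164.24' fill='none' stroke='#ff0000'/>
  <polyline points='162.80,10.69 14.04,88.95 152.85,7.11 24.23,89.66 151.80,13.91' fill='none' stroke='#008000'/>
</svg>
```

G21
G90
G00 X38.30 Y154.16
M4 S729
G1 X115.32 Y154.16 F1406
G1 X115.32 Y130.81
G1 X38.30 Y130.81
G1 X38.30 Y154.16
M5
G00 X121.87 Y35.29
M4 S556
G1 X38.40 Y25.35 F1468
M5
G00 X162.80 Y178.90
M4 S346
G1 X14.04 Y100.64 F3762
G1 X152.85 Y182.48
G1 X24.23 Y99.93
G1 X151.80 Y175.68
M5
G00 X0.00 Y0.00

viewBox `0 0 215.52 189.59` with mm width/height → 1 unit = 1 mm. Flip: y_m = 189.59 − y_svg.

**Shape 1** — `<polygon>` rectangle, stroke `#000000` → cut (S729, F1406). Machine vertices: (38.30,154.16) → (115.32,154.16) → (115.32,130.81) → (38.30,130.81) → (38.30,154.16). Closed: final G1 returns to the first vertex.

**Shape 2** — `<line>` line segment, stroke `#ff0000` → score (S556, F1468). Machine vertices: (121.87,35.29) → (38.40,25.35). Open path.

**Shape 3** — `<polyline>` open polyline, stroke `#008000` → engrave (S346, F3762). Machine vertices: (162.80,178.90) → (14.04,100.64) → (152.85,182.48) → (24.23,99.93) → (151.80,175.68). Open path.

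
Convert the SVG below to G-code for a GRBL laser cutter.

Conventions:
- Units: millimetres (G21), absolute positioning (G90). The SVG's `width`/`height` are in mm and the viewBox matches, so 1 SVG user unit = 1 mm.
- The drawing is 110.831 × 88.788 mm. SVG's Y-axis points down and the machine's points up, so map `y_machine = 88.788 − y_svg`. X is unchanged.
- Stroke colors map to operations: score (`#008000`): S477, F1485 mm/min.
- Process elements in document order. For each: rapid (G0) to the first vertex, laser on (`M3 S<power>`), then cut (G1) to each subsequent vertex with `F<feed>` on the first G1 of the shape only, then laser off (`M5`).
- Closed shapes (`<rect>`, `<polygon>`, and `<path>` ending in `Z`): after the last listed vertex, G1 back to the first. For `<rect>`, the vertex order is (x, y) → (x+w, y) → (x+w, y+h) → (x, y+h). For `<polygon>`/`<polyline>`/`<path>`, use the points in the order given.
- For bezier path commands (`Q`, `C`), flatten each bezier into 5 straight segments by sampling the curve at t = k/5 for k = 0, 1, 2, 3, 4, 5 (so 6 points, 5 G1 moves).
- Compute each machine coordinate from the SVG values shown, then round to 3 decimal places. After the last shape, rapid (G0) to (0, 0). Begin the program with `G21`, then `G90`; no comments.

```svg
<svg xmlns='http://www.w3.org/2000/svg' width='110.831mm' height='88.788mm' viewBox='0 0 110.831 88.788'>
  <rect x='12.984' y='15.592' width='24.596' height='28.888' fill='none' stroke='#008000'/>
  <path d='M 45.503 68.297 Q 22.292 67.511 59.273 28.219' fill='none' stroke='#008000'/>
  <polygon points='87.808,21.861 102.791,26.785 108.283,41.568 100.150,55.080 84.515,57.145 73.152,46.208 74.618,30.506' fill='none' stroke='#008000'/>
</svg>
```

Since the viewBox matches the mm dimensions, user units are millimetres directly. The only transform is the Y-flip y_m = 88.788 − y_svg.

Shape 1 is a rectangle drawn with `<rect>`. Its stroke #008000 means score at S477, F1485. After flipping Y the toolpath is (12.984,73.196) → (37.580,73.196) → (37.580,44.308) → (12.984,44.308) → (12.984,73.196), returning to the start.

Shape 2 is a quadratic bezier drawn with `<path>`. Its stroke #008000 means score at S477, F1485. After flipping Y the toolpath is (45.503,20.491) → (38.626,22.346) → (36.565,27.281) → (39.319,35.296) → (46.888,46.392) → (59.273,60.569).

Shape 3 is a regular polygon drawn with `<polygon>`. Its stroke #008000 means score at S477, F1485. After flipping Y the toolpath is (87.808,66.927) → (102.791,62.003) → (108.283,47.220) → (100.150,33.708) → (84.515,31.643) → (73.152,42.580) → (74.618,58.282) → (87.808,66.927), returning to the start.

G21
G90
G0 X12.984 Y73.196
M3 S477
G1 X37.580 Y73.196 F1485
G1 X37.580 Y44.308
G1 X12.984 Y44.308
G1 X12.984 Y73.196
M5
G0 X45.503 Y20.491
M3 S477
G1 X38.626 Y22.346 F1485
G1 X36.565 Y27.281
G1 X39.319 Y35.296
G1 X46.888 Y46.392
G1 X59.273 Y60.569
M5
G0 X87.808 Y66.927
M3 S477
G1 X102.791 Y62.003 F1485
G1 X108.283 Y47.220
G1 X100.150 Y33.708
G1 X84.515 Y31.643
G1 X73.152 Y42.580
G1 X74.618 Y58.282
G1 X87.808 Y66.927
M5
G0 X0.000 Y0.000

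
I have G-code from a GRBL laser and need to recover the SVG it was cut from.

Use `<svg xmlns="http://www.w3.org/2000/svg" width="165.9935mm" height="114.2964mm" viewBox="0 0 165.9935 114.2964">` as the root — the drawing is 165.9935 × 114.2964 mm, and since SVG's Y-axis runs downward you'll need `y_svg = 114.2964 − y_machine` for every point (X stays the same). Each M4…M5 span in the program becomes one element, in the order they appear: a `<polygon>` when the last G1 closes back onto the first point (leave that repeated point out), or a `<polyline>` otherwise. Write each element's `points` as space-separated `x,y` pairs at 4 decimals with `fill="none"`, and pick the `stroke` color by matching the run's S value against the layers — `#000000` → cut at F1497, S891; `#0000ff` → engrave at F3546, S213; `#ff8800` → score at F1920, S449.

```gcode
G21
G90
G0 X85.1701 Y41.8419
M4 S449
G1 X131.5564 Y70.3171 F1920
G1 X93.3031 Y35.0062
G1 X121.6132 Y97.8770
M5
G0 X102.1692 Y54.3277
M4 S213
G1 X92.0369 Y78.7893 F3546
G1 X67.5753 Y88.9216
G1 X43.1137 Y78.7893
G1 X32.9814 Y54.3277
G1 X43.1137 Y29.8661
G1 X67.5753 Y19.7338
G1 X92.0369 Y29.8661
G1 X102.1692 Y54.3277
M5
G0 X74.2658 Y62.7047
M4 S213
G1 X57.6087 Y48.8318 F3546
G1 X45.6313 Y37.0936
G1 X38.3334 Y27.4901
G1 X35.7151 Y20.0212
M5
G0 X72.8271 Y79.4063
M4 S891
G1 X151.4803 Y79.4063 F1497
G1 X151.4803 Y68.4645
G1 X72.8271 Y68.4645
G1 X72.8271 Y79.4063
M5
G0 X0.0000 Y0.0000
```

<svg xmlns="http://www.w3.org/2000/svg" width="165.9935mm" height="114.2964mm" viewBox="0 0 165.9935 114.2964">
  <polyline points="85.1701,72.4545 131.5564,43.9793 93.3031,79.2902 121.6132,16.4194" fill="none" stroke="#ff8800"/>
  <polygon points="102.1692,59.9687 92.0369,35.5071 67.5753,25.3748 43.1137,35.5071 32.9814,59.9687 43.1137,84.4303 67.5753,94.5626 92.0369,84.4303" fill="none" stroke="#0000ff"/>
  <polyline points="74.2658,51.5917 57.6087,65.4646 45.6313,77.2028 38.3334,86.8063 35.7151,94.2752" fill="none" stroke="#0000ff"/>
  <polygon points="72.8271,34.8901 151.4803,34.8901 151.4803,45.8319 72.8271,45.8319" fill="none" stroke="#000000"/>
</svg>

Each laser-on run becomes one SVG element. Flip Y back into SVG space with y_svg = 114.2964 − y_machine.

Run 1: power S449 maps to stroke `#ff8800` (score). The run is open, so emit a `<polyline>` with points (Y-flipped): 85.1701,72.4545 131.5564,43.9793 93.3031,79.2902 121.6132,16.4194.

Run 2: the run's S213 means `#0000ff` (engrave). The run returns to its start, so emit a `<polygon>` with points (Y-flipped): 102.1692,59.9687 92.0369,35.5071 67.5753,25.3748 43.1137,35.5071 32.9814,59.9687 43.1137,84.4303 67.5753,94.5626 92.0369,84.4303.

Run 3: the run's S213 means `#0000ff` (engrave). The run is open, so emit a `<polyline>` with points (Y-flipped): 74.2658,51.5917 57.6087,65.4646 45.6313,77.2028 38.3334,86.8063 35.7151,94.2752.

Run 4: S891 ⇒ cut layer `#000000`. The run returns to its start, so emit a `<polygon>` with points (Y-flipped): 72.8271,34.8901 151.4803,34.8901 151.4803,45.8319 72.8271,45.8319.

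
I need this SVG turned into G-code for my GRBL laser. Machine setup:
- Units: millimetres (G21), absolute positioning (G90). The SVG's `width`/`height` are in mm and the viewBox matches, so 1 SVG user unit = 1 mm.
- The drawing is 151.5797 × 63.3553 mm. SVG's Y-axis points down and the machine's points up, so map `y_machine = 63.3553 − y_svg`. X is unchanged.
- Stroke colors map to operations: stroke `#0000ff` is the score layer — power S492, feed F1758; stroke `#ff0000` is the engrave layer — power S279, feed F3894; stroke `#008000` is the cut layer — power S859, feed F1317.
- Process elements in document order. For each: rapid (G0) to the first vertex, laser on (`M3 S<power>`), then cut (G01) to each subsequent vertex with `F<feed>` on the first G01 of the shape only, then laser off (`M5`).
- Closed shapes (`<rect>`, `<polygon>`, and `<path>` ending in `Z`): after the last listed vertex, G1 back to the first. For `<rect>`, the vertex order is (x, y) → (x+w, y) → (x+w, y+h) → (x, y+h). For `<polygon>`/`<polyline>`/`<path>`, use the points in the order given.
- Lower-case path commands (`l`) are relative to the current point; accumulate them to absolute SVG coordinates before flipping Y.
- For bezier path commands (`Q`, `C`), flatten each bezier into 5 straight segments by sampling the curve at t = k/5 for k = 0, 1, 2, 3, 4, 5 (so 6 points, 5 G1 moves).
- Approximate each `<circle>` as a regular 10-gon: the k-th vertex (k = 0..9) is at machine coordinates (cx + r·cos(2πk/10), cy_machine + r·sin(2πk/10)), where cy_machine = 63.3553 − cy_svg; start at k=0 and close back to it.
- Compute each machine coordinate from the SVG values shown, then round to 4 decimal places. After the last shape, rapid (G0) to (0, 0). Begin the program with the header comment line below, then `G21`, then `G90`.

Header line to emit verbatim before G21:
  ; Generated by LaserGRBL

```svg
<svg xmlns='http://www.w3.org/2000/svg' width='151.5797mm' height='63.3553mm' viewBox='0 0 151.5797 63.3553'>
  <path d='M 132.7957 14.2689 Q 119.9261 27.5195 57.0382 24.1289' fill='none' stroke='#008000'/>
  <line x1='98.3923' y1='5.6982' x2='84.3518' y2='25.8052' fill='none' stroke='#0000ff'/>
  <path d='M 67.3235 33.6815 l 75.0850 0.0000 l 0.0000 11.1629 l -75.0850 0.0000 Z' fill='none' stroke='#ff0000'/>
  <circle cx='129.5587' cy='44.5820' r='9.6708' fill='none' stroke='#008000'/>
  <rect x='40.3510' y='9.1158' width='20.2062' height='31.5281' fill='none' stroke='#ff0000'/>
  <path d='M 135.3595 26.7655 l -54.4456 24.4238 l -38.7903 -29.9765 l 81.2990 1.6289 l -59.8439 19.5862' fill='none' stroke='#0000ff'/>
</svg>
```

; Generated by LaserGRBL
G21
G90
G0 X132.7957 Y49.0864
M3 S859
G01 X125.6471 Y44.4518 F1317
G01 X114.4971 Y41.1485
G01 X99.3456 Y39.1765
G01 X80.1926 Y38.5358
G01 X57.0382 Y39.2264
M5
G0 X98.3923 Y57.6571
M3 S492
G01 X84.3518 Y37.5501 F1758
M5
G0 X67.3235 Y29.6738
M3 S279
G01 X142.4085 Y29.6738 F3894
G01 X142.4085 Y18.5109
G01 X67.3235 Y18.5109
G01 X67.3235 Y29.6738
M5
G0 X139.2295 Y18.7733
M3 S859
G01 X137.3825 Y24.4577 F1317
G01 X132.5471 Y27.9708
G01 X126.5703 Y27.9708
G01 X121.7349 Y24.4577
G01 X119.8879 Y18.7733
G01 X121.7349 Y13.0889
G01 X126.5703 Y9.5758
G01 X132.5471 Y9.5758
G01 X137.3825 Y13.0889
G01 X139.2295 Y18.7733
M5
G0 X40.3510 Y54.2395
M3 S279
G01 X60.5572 Y54.2395 F3894
G01 X60.5572 Y22.7114
G01 X40.3510 Y22.7114
G01 X40.3510 Y54.2395
M5
G0 X135.3595 Y36.5898
M3 S492
G01 X80.9139 Y12.1660 F1758
G01 X42.1236 Y42.1425
G01 X123.4226 Y40.5136
G01 X63.5787 Y20.9274
M5
G0 X0.0000 Y0.0000

Since the viewBox matches the mm dimensions, user units are millimetres directly. The only transform is the Y-flip y_m = 63.3553 − y_svg.

Shape 1 is a quadratic bezier drawn with `<path>`. Its stroke #008000 means cut at S859, F1317. After flipping Y the toolpath is (132.7957,49.0864) → (125.6471,44.4518) → (114.4971,41.1485) → (99.3456,39.1765) → (80.1926,38.5358) → (57.0382,39.2264).

Shape 2 is a line segment drawn with `<line>`. Its stroke #0000ff means score at S492, F1758. After flipping Y the toolpath is (98.3923,57.6571) → (84.3518,37.5501).

Shape 3 is a rectangle drawn with `<path>`. Its stroke #ff0000 means engrave at S279, F3894. After flipping Y the toolpath is (67.3235,29.6738) → (142.4085,29.6738) → (142.4085,18.5109) → (67.3235,18.5109) → (67.3235,29.6738), returning to the start.

Shape 4 is a circle drawn with `<circle>`. Its stroke #008000 means cut at S859, F1317. After flipping Y the toolpath is (139.2295,18.7733) → (137.3825,24.4577) → (132.5471,27.9708) → (126.5703,27.9708) → (121.7349,24.4577) → (119.8879,18.7733) → (121.7349,13.0889) → (126.5703,9.5758) → (132.5471,9.5758) → (137.3825,13.0889) → (139.2295,18.7733), returning to the start.

Shape 5 is a rectangle drawn with `<rect>`. Its stroke #ff0000 means engrave at S279, F3894. After flipping Y the toolpath is (40.3510,54.2395) → (60.5572,54.2395) → (60.5572,22.7114) → (40.3510,22.7114) → (40.3510,54.2395), returning to the start.

Shape 6 is a open polyline drawn with `<path>`. Its stroke #0000ff means score at S492, F1758. After flipping Y the toolpath is (135.3595,36.5898) → (80.9139,12.1660) → (42.1236,42.1425) → (123.4226,40.5136) → (63.5787,20.9274).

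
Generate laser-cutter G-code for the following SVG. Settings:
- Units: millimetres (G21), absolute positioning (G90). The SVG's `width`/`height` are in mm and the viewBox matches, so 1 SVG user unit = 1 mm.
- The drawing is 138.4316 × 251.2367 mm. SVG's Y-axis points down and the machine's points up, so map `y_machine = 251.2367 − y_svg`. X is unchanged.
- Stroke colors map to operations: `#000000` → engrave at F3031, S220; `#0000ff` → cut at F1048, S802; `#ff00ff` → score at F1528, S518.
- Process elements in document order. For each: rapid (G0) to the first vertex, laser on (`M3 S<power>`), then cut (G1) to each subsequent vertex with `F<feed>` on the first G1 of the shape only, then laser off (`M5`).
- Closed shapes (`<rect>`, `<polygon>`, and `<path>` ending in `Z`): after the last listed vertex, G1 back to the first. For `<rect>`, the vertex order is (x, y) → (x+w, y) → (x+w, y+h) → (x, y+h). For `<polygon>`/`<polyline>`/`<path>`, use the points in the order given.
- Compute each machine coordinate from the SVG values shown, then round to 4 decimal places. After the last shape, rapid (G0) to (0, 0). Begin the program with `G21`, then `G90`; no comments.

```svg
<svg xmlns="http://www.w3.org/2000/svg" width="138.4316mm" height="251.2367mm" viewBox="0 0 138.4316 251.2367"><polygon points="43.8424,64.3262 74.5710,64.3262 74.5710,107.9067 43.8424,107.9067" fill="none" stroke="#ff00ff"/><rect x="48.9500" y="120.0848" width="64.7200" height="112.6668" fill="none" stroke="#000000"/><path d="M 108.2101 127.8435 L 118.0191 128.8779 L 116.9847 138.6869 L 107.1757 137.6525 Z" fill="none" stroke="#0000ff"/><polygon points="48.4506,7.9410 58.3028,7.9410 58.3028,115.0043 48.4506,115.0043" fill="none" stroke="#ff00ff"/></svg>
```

G21
G90
G0 X43.8424 Y186.9105
M3 S518
G1 X74.5710 Y186.9105 F1528
G1 X74.5710 Y143.3300
G1 X43.8424 Y143.3300
G1 X43.8424 Y186.9105
M5
G0 X48.9500 Y131.1519
M3 S220
G1 X113.6700 Y131.1519 F3031
G1 X113.6700 Y18.4851
G1 X48.9500 Y18.4851
G1 X48.9500 Y131.1519
M5
G0 X108.2101 Y123.3932
M3 S802
G1 X118.0191 Y122.3588 F1048
G1 X116.9847 Y112.5498
G1 X107.1757 Y113.5842
G1 X108.2101 Y123.3932
M5
G0 X48.4506 Y243.2957
M3 S518
G1 X58.3028 Y243.2957 F1528
G1 X58.3028 Y136.2324
G1 X48.4506 Y136.2324
G1 X48.4506 Y243.2957
M5
G0 X0.0000 Y0.0000

viewBox `0 0 138.4316 251.2367` with mm width/height → 1 unit = 1 mm. Flip: y_m = 251.2367 − y_svg.

**Shape 1** — `<polygon>` rectangle, stroke `#ff00ff` → score (S518, F1528). Machine vertices: (43.8424,186.9105) → (74.5710,186.9105) → (74.5710,143.3300) → (43.8424,143.3300) → (43.8424,186.9105). Closed: final G1 returns to the first vertex.

**Shape 2** — `<rect>` rectangle, stroke `#000000` → engrave (S220, F3031). Machine vertices: (48.9500,131.1519) → (113.6700,131.1519) → (113.6700,18.4851) → (48.9500,18.4851) → (48.9500,131.1519). Closed: final G1 returns to the first vertex.

**Shape 3** — `<path>` regular polygon, stroke `#0000ff` → cut (S802, F1048). Machine vertices: (108.2101,123.3932) → (118.0191,122.3588) → (116.9847,112.5498) → (107.1757,113.5842) → (108.2101,123.3932). Closed: final G1 returns to the first vertex.

**Shape 4** — `<polygon>` rectangle, stroke `#ff00ff` → score (S518, F1528). Machine vertices: (48.4506,243.2957) → (58.3028,243.2957) → (58.3028,136.2324) → (48.4506,136.2324) → (48.4506,243.2957). Closed: final G1 returns to the first vertex.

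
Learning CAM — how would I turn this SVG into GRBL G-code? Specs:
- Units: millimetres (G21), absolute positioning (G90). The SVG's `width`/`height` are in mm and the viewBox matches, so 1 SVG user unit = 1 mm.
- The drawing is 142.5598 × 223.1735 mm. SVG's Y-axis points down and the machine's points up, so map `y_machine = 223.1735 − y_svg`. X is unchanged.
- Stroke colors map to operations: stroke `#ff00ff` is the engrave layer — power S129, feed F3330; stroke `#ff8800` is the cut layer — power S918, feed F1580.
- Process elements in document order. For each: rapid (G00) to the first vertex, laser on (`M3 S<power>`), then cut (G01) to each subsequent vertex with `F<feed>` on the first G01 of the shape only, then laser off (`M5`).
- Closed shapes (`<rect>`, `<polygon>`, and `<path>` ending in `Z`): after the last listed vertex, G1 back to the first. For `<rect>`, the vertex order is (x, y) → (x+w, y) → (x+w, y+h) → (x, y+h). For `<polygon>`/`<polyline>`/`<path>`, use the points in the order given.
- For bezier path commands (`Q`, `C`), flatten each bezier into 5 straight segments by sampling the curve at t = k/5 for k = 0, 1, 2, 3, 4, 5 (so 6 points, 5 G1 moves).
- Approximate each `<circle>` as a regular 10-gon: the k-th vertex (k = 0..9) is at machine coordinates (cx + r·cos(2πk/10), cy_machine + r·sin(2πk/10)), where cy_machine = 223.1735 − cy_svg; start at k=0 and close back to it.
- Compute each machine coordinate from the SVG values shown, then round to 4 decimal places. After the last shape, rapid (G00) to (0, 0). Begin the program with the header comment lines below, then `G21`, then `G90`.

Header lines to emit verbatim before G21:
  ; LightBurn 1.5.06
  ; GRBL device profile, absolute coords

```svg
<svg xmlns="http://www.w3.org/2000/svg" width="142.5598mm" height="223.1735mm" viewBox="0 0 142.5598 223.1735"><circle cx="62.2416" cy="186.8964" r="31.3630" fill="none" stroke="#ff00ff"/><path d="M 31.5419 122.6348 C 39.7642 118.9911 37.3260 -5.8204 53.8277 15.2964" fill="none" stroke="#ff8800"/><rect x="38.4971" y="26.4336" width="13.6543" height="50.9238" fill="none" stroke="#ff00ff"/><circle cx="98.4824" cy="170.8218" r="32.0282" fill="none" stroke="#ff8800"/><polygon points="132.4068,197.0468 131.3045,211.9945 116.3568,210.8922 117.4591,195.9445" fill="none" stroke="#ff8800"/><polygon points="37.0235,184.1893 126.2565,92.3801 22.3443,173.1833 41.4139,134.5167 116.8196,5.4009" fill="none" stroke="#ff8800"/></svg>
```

; LightBurn 1.5.06
; GRBL device profile, absolute coords
G21
G90
G00 X93.6046 Y36.2771
M3 S129
G01 X87.6148 Y54.7118 F3330
G01 X71.9333 Y66.1051
G01 X52.5499 Y66.1051
G01 X36.8684 Y54.7118
G01 X30.8786 Y36.2771
G01 X36.8684 Y17.8424
G01 X52.5499 Y6.4491
G01 X71.9333 Y6.4491
G01 X87.6148 Y17.8424
G01 X93.6046 Y36.2771
M5
G00 X31.5419 Y100.5387
M3 S918
G01 X35.4328 Y115.1283 F1580
G01 X38.1860 Y145.9775
G01 X41.2224 Y180.2658
G01 X45.9627 Y205.1726
G01 X53.8277 Y207.8771
M5
G00 X38.4971 Y196.7399
M3 S129
G01 X52.1514 Y196.7399 F3330
G01 X52.1514 Y145.8161
G01 X38.4971 Y145.8161
G01 X38.4971 Y196.7399
M5
G00 X130.5106 Y52.3517
M3 S918
G01 X124.3938 Y71.1774 F1580
G01 X108.3797 Y82.8123
G01 X88.5851 Y82.8123
G01 X72.5710 Y71.1774
G01 X66.4542 Y52.3517
G01 X72.5710 Y33.5260
G01 X88.5851 Y21.8911
G01 X108.3797 Y21.8911
G01 X124.3938 Y33.5260
G01 X130.5106 Y52.3517
M5
G00 X132.4068 Y26.1267
M3 S918
G01 X131.3045 Y11.1790 F1580
G01 X116.3568 Y12.2813
G01 X117.4591 Y27.2290
G01 X132.4068 Y26.1267
M5
G00 X37.0235 Y38.9842
M3 S918
G01 X126.2565 Y130.7934 F1580
G01 X22.3443 Y49.9902
G01 X41.4139 Y88.6568
G01 X116.8196 Y217.7726
G01 X37.0235 Y38.9842
M5
G00 X0.0000 Y0.0000

Since the viewBox matches the mm dimensions, user units are millimetres directly. The only transform is the Y-flip y_m = 223.1735 − y_svg.

Shape 1 is a circle drawn with `<circle>`. Its stroke #ff00ff means engrave at S129, F3330. After flipping Y the toolpath is (93.6046,36.2771) → (87.6148,54.7118) → (71.9333,66.1051) → (52.5499,66.1051) → (36.8684,54.7118) → (30.8786,36.2771) → (36.8684,17.8424) → (52.5499,6.4491) → (71.9333,6.4491) → (87.6148,17.8424) → (93.6046,36.2771), returning to the start.

Shape 2 is a cubic bezier drawn with `<path>`. Its stroke #ff8800 means cut at S918, F1580. After flipping Y the toolpath is (31.5419,100.5387) → (35.4328,115.1283) → (38.1860,145.9775) → (41.2224,180.2658) → (45.9627,205.1726) → (53.8277,207.8771).

Shape 3 is a rectangle drawn with `<rect>`. Its stroke #ff00ff means engrave at S129, F3330. After flipping Y the toolpath is (38.4971,196.7399) → (52.1514,196.7399) → (52.1514,145.8161) → (38.4971,145.8161) → (38.4971,196.7399), returning to the start.

Shape 4 is a circle drawn with `<circle>`. Its stroke #ff8800 means cut at S918, F1580. After flipping Y the toolpath is (130.5106,52.3517) → (124.3938,71.1774) → (108.3797,82.8123) → (88.5851,82.8123) → (72.5710,71.1774) → (66.4542,52.3517) → (72.5710,33.5260) → (88.5851,21.8911) → (108.3797,21.8911) → (124.3938,33.5260) → (130.5106,52.3517), returning to the start.

Shape 5 is a regular polygon drawn with `<polygon>`. Its stroke #ff8800 means cut at S918, F1580. After flipping Y the toolpath is (132.4068,26.1267) → (131.3045,11.1790) → (116.3568,12.2813) → (117.4591,27.2290) → (132.4068,26.1267), returning to the start.

Shape 6 is a closed polygon drawn with `<polygon>`. Its stroke #ff8800 means cut at S918, F1580. After flipping Y the toolpath is (37.0235,38.9842) → (126.2565,130.7934) → (22.3443,49.9902) → (41.4139,88.6568) → (116.8196,217.7726) → (37.0235,38.9842), returning to the start.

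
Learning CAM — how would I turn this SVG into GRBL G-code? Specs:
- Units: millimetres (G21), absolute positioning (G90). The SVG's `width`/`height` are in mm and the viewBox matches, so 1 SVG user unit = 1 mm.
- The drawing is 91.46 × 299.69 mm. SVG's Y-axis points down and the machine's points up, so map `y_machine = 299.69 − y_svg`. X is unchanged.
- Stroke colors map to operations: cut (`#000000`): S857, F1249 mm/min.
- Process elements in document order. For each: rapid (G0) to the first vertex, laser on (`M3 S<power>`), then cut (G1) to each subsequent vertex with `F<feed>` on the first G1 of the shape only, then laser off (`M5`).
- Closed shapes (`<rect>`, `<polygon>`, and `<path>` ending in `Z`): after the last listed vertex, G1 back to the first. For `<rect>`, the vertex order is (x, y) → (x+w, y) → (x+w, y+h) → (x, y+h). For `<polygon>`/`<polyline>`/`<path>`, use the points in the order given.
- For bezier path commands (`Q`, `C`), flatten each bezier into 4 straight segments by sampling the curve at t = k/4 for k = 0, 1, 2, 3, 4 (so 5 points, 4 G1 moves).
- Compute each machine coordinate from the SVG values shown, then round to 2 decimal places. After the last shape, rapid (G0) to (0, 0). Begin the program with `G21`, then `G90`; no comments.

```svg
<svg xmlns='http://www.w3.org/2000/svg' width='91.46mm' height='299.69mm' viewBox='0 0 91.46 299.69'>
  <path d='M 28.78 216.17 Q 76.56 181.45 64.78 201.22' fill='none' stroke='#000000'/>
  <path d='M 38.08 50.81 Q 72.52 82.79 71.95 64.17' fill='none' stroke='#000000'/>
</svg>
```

G21
G90
G0 X28.78 Y83.52
M3 S857
G1 X48.95 Y97.47 F1249
G1 X61.67 Y104.62
G1 X66.95 Y104.95
G1 X64.78 Y98.47
M5
G0 X38.08 Y248.88
M3 S857
G1 X53.11 Y236.05 F1249
G1 X63.77 Y229.55
G1 X70.05 Y229.37
G1 X71.95 Y235.52
M5
G0 X0.00 Y0.00

1 u = 1 mm; y_m = 299.69 − y.

[1] `<path>` quadratic bezier, #000000→cut S857 F1249: (28.78,83.52) → (48.95,97.47) → (61.67,104.62) → (66.95,104.95) → (64.78,98.47)

[2] `<path>` quadratic bezier, #000000→cut S857 F1249: (38.08,248.88) → (53.11,236.05) → (63.77,229.55) → (70.05,229.37) → (71.95,235.52)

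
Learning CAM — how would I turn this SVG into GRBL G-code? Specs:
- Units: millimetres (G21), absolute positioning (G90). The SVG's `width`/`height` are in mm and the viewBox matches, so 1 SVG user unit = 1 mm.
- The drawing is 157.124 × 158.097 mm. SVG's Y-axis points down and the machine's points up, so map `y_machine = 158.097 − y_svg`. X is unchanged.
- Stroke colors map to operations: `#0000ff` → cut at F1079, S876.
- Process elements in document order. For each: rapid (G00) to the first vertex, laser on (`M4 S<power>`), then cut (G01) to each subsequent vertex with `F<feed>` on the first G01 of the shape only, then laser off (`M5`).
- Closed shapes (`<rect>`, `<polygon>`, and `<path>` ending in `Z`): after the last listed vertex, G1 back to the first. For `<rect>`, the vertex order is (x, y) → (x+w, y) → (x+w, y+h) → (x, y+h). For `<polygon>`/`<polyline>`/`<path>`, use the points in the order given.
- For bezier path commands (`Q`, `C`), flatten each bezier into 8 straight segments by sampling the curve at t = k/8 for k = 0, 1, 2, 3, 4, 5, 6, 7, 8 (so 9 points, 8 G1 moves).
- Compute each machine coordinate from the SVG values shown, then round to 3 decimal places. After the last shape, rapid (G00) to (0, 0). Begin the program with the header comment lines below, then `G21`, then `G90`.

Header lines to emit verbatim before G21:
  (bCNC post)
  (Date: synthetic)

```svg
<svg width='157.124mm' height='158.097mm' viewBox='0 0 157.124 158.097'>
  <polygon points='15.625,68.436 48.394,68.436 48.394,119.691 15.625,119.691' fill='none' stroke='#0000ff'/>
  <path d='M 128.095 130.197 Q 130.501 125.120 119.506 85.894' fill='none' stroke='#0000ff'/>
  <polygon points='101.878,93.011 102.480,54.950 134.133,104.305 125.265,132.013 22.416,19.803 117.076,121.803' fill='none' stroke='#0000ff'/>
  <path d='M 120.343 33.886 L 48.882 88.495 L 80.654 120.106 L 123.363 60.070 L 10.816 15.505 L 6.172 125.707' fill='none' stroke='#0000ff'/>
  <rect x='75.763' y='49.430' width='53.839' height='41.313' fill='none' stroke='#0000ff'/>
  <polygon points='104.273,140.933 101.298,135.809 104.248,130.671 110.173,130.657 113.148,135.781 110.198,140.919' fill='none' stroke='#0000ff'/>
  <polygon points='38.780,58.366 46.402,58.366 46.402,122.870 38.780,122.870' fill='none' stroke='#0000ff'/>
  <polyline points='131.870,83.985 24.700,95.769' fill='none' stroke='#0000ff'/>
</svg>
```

Since the viewBox matches the mm dimensions, user units are millimetres directly. The only transform is the Y-flip y_m = 158.097 − y_svg.

Shape 1 is a rectangle drawn with `<polygon>`. Its stroke #0000ff means cut at S876, F1079. After flipping Y the toolpath is (15.625,89.661) → (48.394,89.661) → (48.394,38.406) → (15.625,38.406) → (15.625,89.661), returning to the start.

Shape 2 is a quadratic bezier drawn with `<path>`. Its stroke #0000ff means cut at S876, F1079. After flipping Y the toolpath is (128.095,27.900) → (128.487,29.703) → (128.460,32.573) → (128.015,36.510) → (127.151,41.514) → (125.868,47.586) → (124.166,54.724) → (122.045,62.930) → (119.506,72.203).

Shape 3 is a closed polygon drawn with `<polygon>`. Its stroke #0000ff means cut at S876, F1079. After flipping Y the toolpath is (101.878,65.086) → (102.480,103.147) → (134.133,53.792) → (125.265,26.084) → (22.416,138.294) → (117.076,36.294) → (101.878,65.086), returning to the start.

Shape 4 is a open polyline drawn with `<path>`. Its stroke #0000ff means cut at S876, F1079. After flipping Y the toolpath is (120.343,124.211) → (48.882,69.602) → (80.654,37.991) → (123.363,98.027) → (10.816,142.592) → (6.172,32.390).

Shape 5 is a rectangle drawn with `<rect>`. Its stroke #0000ff means cut at S876, F1079. After flipping Y the toolpath is (75.763,108.667) → (129.602,108.667) → (129.602,67.354) → (75.763,67.354) → (75.763,108.667), returning to the start.

Shape 6 is a regular polygon drawn with `<polygon>`. Its stroke #0000ff means cut at S876, F1079. After flipping Y the toolpath is (104.273,17.164) → (101.298,22.288) → (104.248,27.426) → (110.173,27.440) → (113.148,22.316) → (110.198,17.178) → (104.273,17.164), returning to the start.

Shape 7 is a rectangle drawn with `<polygon>`. Its stroke #0000ff means cut at S876, F1079. After flipping Y the toolpath is (38.780,99.731) → (46.402,99.731) → (46.402,35.227) → (38.780,35.227) → (38.780,99.731), returning to the start.

Shape 8 is a line segment drawn with `<polyline>`. Its stroke #0000ff means cut at S876, F1079. After flipping Y the toolpath is (131.870,74.112) → (24.700,62.328).

(bCNC post)
(Date: synthetic)
G21
G90
G00 X15.625 Y89.661
M4 S876
G01 X48.394 Y89.661 F1079
G01 X48.394 Y38.406
G01 X15.625 Y38.406
G01 X15.625 Y89.661
M5
G00 X128.095 Y27.900
M4 S876
G01 X128.487 Y29.703 F1079
G01 X128.460 Y32.573
G01 X128.015 Y36.510
G01 X127.151 Y41.514
G01 X125.868 Y47.586
G01 X124.166 Y54.724
G01 X122.045 Y62.930
G01 X119.506 Y72.203
M5
G00 X101.878 Y65.086
M4 S876
G01 X102.480 Y103.147 F1079
G01 X134.133 Y53.792
G01 X125.265 Y26.084
G01 X22.416 Y138.294
G01 X117.076 Y36.294
G01 X101.878 Y65.086
M5
G00 X120.343 Y124.211
M4 S876
G01 X48.882 Y69.602 F1079
G01 X80.654 Y37.991
G01 X123.363 Y98.027
G01 X10.816 Y142.592
G01 X6.172 Y32.390
M5
G00 X75.763 Y108.667
M4 S876
G01 X129.602 Y108.667 F1079
G01 X129.602 Y67.354
G01 X75.763 Y67.354
G01 X75.763 Y108.667
M5
G00 X104.273 Y17.164
M4 S876
G01 X101.298 Y22.288 F1079
G01 X104.248 Y27.426
G01 X110.173 Y27.440
G01 X113.148 Y22.316
G01 X110.198 Y17.178
G01 X104.273 Y17.164
M5
G00 X38.780 Y99.731
M4 S876
G01 X46.402 Y99.731 F1079
G01 X46.402 Y35.227
G01 X38.780 Y35.227
G01 X38.780 Y99.731
M5
G00 X131.870 Y74.112
M4 S876
G01 X24.700 Y62.328 F1079
M5
G00 X0.000 Y0.000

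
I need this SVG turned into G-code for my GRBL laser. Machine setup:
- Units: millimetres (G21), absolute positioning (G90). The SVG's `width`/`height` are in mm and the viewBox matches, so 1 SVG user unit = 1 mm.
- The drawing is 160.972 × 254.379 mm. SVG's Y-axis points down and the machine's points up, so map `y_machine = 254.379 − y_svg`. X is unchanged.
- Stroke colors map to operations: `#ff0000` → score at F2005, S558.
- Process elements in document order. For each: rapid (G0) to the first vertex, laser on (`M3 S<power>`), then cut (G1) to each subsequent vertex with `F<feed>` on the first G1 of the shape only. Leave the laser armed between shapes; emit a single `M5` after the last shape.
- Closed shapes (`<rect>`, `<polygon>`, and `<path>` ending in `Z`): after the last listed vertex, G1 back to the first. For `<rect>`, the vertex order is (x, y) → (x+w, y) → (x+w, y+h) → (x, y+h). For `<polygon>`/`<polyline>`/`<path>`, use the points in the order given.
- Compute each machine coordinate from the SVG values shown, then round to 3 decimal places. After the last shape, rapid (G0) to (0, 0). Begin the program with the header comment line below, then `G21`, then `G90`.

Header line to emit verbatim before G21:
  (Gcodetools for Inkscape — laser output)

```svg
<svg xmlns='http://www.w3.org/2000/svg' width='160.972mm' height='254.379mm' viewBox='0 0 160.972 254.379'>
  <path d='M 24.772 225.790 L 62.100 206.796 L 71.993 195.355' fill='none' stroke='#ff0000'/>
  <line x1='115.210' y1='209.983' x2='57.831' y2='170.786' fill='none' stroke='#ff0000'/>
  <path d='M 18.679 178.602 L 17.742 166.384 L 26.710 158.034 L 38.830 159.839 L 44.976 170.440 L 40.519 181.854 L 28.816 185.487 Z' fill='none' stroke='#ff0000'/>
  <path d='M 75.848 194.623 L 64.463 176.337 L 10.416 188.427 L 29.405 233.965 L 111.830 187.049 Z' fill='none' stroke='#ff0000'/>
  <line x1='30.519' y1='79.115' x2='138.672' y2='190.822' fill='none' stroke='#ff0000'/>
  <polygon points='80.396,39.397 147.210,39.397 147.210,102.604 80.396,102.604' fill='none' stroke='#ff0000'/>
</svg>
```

viewBox `0 0 160.972 254.379` with mm width/height → 1 unit = 1 mm. Flip: y_m = 254.379 − y_svg.

**Shape 1** — `<path>` open polyline, stroke `#ff0000` → score (S558, F2005). Machine vertices: (24.772,28.589) → (62.100,47.583) → (71.993,59.024). Open path.

**Shape 2** — `<line>` line segment, stroke `#ff0000` → score (S558, F2005). Machine vertices: (115.210,44.396) → (57.831,83.593). Open path.

**Shape 3** — `<path>` regular polygon, stroke `#ff0000` → score (S558, F2005). Machine vertices: (18.679,75.777) → (17.742,87.995) → (26.710,96.345) → (38.830,94.540) → (44.976,83.939) → (40.519,72.525) → (28.816,68.892) → (18.679,75.777). Closed: final G1 returns to the first vertex.

**Shape 4** — `<path>` closed polygon, stroke `#ff0000` → score (S558, F2005). Machine vertices: (75.848,59.756) → (64.463,78.042) → (10.416,65.952) → (29.405,20.414) → (111.830,67.330) → (75.848,59.756). Closed: final G1 returns to the first vertex.

**Shape 5** — `<line>` line segment, stroke `#ff0000` → score (S558, F2005). Machine vertices: (30.519,175.264) → (138.672,63.557). Open path.

**Shape 6** — `<polygon>` rectangle, stroke `#ff0000` → score (S558, F2005). Machine vertices: (80.396,214.982) → (147.210,214.982) → (147.210,151.775) → (80.396,151.775) → (80.396,214.982). Closed: final G1 returns to the first vertex.

(Gcodetools for Inkscape — laser output)
G21
G90
G0 X24.772 Y28.589
M3 S558
G1 X62.100 Y47.583 F2005
G1 X71.993 Y59.024
G0 X115.210 Y44.396
M3 S558
G1 X57.831 Y83.593 F2005
G0 X18.679 Y75.777
M3 S558
G1 X17.742 Y87.995 F2005
G1 X26.710 Y96.345
G1 X38.830 Y94.540
G1 X44.976 Y83.939
G1 X40.519 Y72.525
G1 X28.816 Y68.892
G1 X18.679 Y75.777
G0 X75.848 Y59.756
M3 S558
G1 X64.463 Y78.042 F2005
G1 X10.416 Y65.952
G1 X29.405 Y20.414
G1 X111.830 Y67.330
G1 X75.848 Y59.756
G0 X30.519 Y175.264
M3 S558
G1 X138.672 Y63.557 F2005
G0 X80.396 Y214.982
M3 S558
G1 X147.210 Y214.982 F2005
G1 X147.210 Y151.775
G1 X80.396 Y151.775
G1 X80.396 Y214.982
M5
G0 X0.000 Y0.000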